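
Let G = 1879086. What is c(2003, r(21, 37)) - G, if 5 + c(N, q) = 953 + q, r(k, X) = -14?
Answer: -1878152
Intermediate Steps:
c(N, q) = 948 + q (c(N, q) = -5 + (953 + q) = 948 + q)
c(2003, r(21, 37)) - G = (948 - 14) - 1*1879086 = 934 - 1879086 = -1878152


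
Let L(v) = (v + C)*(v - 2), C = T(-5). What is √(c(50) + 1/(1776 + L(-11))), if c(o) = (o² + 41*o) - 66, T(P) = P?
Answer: 3*√30642663/248 ≈ 66.963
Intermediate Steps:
C = -5
L(v) = (-5 + v)*(-2 + v) (L(v) = (v - 5)*(v - 2) = (-5 + v)*(-2 + v))
c(o) = -66 + o² + 41*o
√(c(50) + 1/(1776 + L(-11))) = √((-66 + 50² + 41*50) + 1/(1776 + (10 + (-11)² - 7*(-11)))) = √((-66 + 2500 + 2050) + 1/(1776 + (10 + 121 + 77))) = √(4484 + 1/(1776 + 208)) = √(4484 + 1/1984) = √(8896257/1984) = 3*√30642663/248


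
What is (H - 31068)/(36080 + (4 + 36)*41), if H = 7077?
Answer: -23991/37720 ≈ -0.63603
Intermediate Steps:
(H - 31068)/(36080 + (4 + 36)*41) = (7077 - 31068)/(36080 + (4 + 36)*41) = -23991/(36080 + 40*41) = -23991/(36080 + 1640) = -23991/37720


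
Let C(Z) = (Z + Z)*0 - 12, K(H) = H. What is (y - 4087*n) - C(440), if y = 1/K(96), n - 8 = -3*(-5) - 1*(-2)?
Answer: -9807647/96 ≈ -1.0216e+5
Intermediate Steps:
n = 25 (n = 8 + (-3*(-5) - 1*(-2)) = 8 + (15 + 2) = 8 + 17 = 25)
C(Z) = -12 (C(Z) = (2*Z)*0 - 12 = 0 - 12 = -12)
y = 1/96 ≈ 0.010417
(y - 4087*n) - C(440) = (1/96 - 4087*25) - 1*(-12) = (1/96 - 1*102175) + 12 = (1/96 - 102175) + 12 = -9808799/96 + 12 = -9807647/96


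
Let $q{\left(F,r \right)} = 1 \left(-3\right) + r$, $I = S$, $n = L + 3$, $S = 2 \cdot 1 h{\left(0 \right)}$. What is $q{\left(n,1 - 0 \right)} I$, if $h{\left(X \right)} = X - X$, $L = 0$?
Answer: $0$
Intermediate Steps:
$h{\left(X \right)} = 0$
$S = 0$ ($S = 2 \cdot 1 \cdot 0 = 2 \cdot 0 = 0$)
$n = 3$ ($n = 0 + 3 = 3$)
$I = 0$
$q{\left(F,r \right)} = -3 + r$
$q{\left(n,1 - 0 \right)} I = \left(-3 + \left(1 - 0\right)\right) 0 = \left(-3 + \left(1 + 0\right)\right) 0 = \left(-3 + 1\right) 0 = \left(-2\right) 0 = 0$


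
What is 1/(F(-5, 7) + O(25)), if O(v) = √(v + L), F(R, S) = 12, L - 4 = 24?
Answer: 12/91 - √53/91 ≈ 0.051867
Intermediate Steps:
L = 28 (L = 4 + 24 = 28)
O(v) = √(28 + v) (O(v) = √(v + 28) = √(28 + v))
1/(F(-5, 7) + O(25)) = 1/(12 + √(28 + 25)) = 1/(12 + √53)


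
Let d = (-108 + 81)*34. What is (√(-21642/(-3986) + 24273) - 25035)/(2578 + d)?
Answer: -5007/332 + √96435111630/3308380 ≈ -14.987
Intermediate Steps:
d = -918 (d = -27*34 = -918)
(√(-21642/(-3986) + 24273) - 25035)/(2578 + d) = (√(-21642/(-3986) + 24273) - 25035)/(2578 - 918) = (√(-21642*(-1/3986) + 24273) - 25035)/1660 = (√(10821/1993 + 24273) - 25035)*(1/1660) = (√(48386910/1993) - 25035)*(1/1660) = (√96435111630/1993 - 25035)*(1/1660) = (-25035 + √96435111630/1993)*(1/1660) = -5007/332 + √96435111630/3308380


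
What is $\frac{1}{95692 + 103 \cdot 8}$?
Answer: $\frac{1}{96516} \approx 1.0361 \cdot 10^{-5}$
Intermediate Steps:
$\frac{1}{95692 + 103 \cdot 8} = \frac{1}{95692 + 824} = \frac{1}{96516}$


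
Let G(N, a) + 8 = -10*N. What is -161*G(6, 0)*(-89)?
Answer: -974372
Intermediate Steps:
G(N, a) = -8 - 10*N
-161*G(6, 0)*(-89) = -161*(-8 - 10*6)*(-89) = -161*(-8 - 60)*(-89) = -161*(-68)*(-89) = 10948*(-89) = -974372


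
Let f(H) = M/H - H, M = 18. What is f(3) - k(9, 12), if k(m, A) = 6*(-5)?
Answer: 33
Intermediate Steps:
k(m, A) = -30
f(H) = -H + 18/H (f(H) = 18/H - H = -H + 18/H)
f(3) - k(9, 12) = (-1*3 + 18/3) - 1*(-30) = (-3 + 18*(⅓)) + 30 = (-3 + 6) + 30 = 3 + 30 = 33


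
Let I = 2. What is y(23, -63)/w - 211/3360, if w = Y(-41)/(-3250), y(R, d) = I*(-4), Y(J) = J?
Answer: -87368651/137760 ≈ -634.21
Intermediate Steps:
y(R, d) = -8 (y(R, d) = 2*(-4) = -8)
w = 41/3250 (w = -41/(-3250) = -41*(-1/3250) = 41/3250 ≈ 0.012615)
y(23, -63)/w - 211/3360 = -8/41/3250 - 211/3360 = -8*3250/41 - 211*1/3360 = -26000/41 - 211/3360 = -87368651/137760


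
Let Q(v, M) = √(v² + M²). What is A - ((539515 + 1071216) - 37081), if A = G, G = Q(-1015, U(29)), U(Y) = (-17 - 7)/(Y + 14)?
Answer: -1573650 + √1904886601/43 ≈ -1.5726e+6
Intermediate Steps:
U(Y) = -24/(14 + Y)
Q(v, M) = √(M² + v²)
G = √1904886601/43 (G = √((-24/(14 + 29))² + (-1015)²) = √((-24/43)² + 1030225) = √(576/1849 + 1030225) = √(1904886601/1849) = √1904886601/43 ≈ 1015.0)
A = √1904886601/43 ≈ 1015.0
A - ((539515 + 1071216) - 37081) = √1904886601/43 - ((539515 + 1071216) - 37081) = √1904886601/43 - (1610731 - 37081) = √1904886601/43 - 1*1573650 = √1904886601/43 - 1573650 = -1573650 + √1904886601/43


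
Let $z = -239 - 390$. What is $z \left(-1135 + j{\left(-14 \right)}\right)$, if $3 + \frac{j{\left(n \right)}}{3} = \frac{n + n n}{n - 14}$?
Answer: $\frac{1463683}{2} \approx 7.3184 \cdot 10^{5}$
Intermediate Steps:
$z = -629$
$j{\left(n \right)} = -9 + \frac{3 \left(n + n^{2}\right)}{-14 + n}$ ($j{\left(n \right)} = -9 + 3 \frac{n + n n}{n - 14} = -9 + 3 \frac{n + n^{2}}{-14 + n} = -9 + \frac{3 \left(n + n^{2}\right)}{-14 + n}$)
$z \left(-1135 + j{\left(-14 \right)}\right) = - 629 \left(-1135 + \frac{3 \left(42 + \left(-14\right)^{2} - -28\right)}{-14 - 14}\right) = - 629 \left(-1135 + \frac{3 \left(42 + 196 + 28\right)}{-28}\right) = - 629 \left(-1135 + 3 \left(- \frac{1}{28}\right) 266\right) = - 629 \left(-1135 - \frac{57}{2}\right) = \left(-629\right) \left(- \frac{2327}{2}\right) = \frac{1463683}{2}$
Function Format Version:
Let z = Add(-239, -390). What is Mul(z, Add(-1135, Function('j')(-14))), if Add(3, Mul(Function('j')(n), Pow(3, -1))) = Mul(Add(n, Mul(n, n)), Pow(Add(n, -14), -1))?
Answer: Rational(1463683, 2) ≈ 7.3184e+5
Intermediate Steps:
z = -629
Function('j')(n) = Add(-9, Mul(3, Pow(Add(-14, n), -1), Add(n, Pow(n, 2)))) (Function('j')(n) = Add(-9, Mul(3, Mul(Add(n, Mul(n, n)), Pow(Add(n, -14), -1)))) = Add(-9, Mul(3, Mul(Add(n, Pow(n, 2)), Pow(Add(-14, n), -1)))) = Add(-9, Mul(3, Mul(Pow(Add(-14, n), -1), Add(n, Pow(n, 2))))) = Add(-9, Mul(3, Pow(Add(-14, n), -1), Add(n, Pow(n, 2)))))
Mul(z, Add(-1135, Function('j')(-14))) = Mul(-629, Add(-1135, Mul(3, Pow(Add(-14, -14), -1), Add(42, Pow(-14, 2), Mul(-2, -14))))) = Mul(-629, Add(-1135, Mul(3, Pow(-28, -1), Add(42, 196, 28)))) = Mul(-629, Add(-1135, Mul(3, Rational(-1, 28), 266))) = Mul(-629, Add(-1135, Rational(-57, 2))) = Mul(-629, Rational(-2327, 2)) = Rational(1463683, 2)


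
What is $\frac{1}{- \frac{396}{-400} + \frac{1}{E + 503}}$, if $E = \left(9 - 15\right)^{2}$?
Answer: $\frac{53900}{53461} \approx 1.0082$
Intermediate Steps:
$E = 36$ ($E = \left(-6\right)^{2} = 36$)
$\frac{1}{- \frac{396}{-400} + \frac{1}{E + 503}} = \frac{1}{- \frac{396}{-400} + \frac{1}{36 + 503}} = \frac{1}{\left(-396\right) \left(- \frac{1}{400}\right) + \frac{1}{539}} = \frac{1}{\frac{99}{100} + \frac{1}{539}} = \frac{1}{\frac{53461}{53900}} = \frac{53900}{53461}$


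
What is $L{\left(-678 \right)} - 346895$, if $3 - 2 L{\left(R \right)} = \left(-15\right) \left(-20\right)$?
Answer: $- \frac{694087}{2} \approx -3.4704 \cdot 10^{5}$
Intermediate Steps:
$L{\left(R \right)} = - \frac{297}{2}$ ($L{\left(R \right)} = \frac{3}{2} - \frac{\left(-15\right) \left(-20\right)}{2} = \frac{3}{2} - 150 = - \frac{297}{2}$)
$L{\left(-678 \right)} - 346895 = - \frac{297}{2} - 346895 = - \frac{694087}{2}$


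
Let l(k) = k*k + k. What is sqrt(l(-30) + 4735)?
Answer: sqrt(5605) ≈ 74.867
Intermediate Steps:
l(k) = k + k**2 (l(k) = k**2 + k = k + k**2)
sqrt(l(-30) + 4735) = sqrt(-30*(1 - 30) + 4735) = sqrt(-30*(-29) + 4735) = sqrt(870 + 4735) = sqrt(5605)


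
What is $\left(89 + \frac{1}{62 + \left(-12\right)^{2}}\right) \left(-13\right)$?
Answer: $- \frac{238355}{206} \approx -1157.1$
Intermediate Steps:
$\left(89 + \frac{1}{62 + \left(-12\right)^{2}}\right) \left(-13\right) = \left(89 + \frac{1}{62 + 144}\right) \left(-13\right) = \left(89 + \frac{1}{206}\right) \left(-13\right) = \frac{18335}{206} \left(-13\right) = - \frac{238355}{206}$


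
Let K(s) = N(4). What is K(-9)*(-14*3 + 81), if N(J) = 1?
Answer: 39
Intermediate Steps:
K(s) = 1
K(-9)*(-14*3 + 81) = 1*(-14*3 + 81) = 1*(-42 + 81) = 1*39 = 39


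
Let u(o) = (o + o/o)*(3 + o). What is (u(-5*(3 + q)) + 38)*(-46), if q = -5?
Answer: -8326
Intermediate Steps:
u(o) = (1 + o)*(3 + o) (u(o) = (o + 1)*(3 + o) = (1 + o)*(3 + o))
(u(-5*(3 + q)) + 38)*(-46) = ((3 + (-5*(3 - 5))² + 4*(-5*(3 - 5))) + 38)*(-46) = ((3 + (-5*(-2))² + 4*(-5*(-2))) + 38)*(-46) = ((3 + 10² + 4*10) + 38)*(-46) = ((3 + 100 + 40) + 38)*(-46) = (143 + 38)*(-46) = 181*(-46) = -8326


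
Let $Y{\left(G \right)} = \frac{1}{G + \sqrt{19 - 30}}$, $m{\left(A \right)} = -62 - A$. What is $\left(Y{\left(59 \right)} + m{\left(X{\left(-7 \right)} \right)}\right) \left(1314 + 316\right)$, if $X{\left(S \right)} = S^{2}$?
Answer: $\frac{1630 \left(- 111 \sqrt{11} + 6548 i\right)}{\sqrt{11} - 59 i} \approx -1.809 \cdot 10^{5} - 1.5481 i$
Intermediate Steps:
$Y{\left(G \right)} = \frac{1}{G + i \sqrt{11}}$ ($Y{\left(G \right)} = \frac{1}{G + \sqrt{-11}} = \frac{1}{G + i \sqrt{11}}$)
$\left(Y{\left(59 \right)} + m{\left(X{\left(-7 \right)} \right)}\right) \left(1314 + 316\right) = \left(\frac{1}{59 + i \sqrt{11}} - 111\right) \left(1314 + 316\right) = \left(\frac{1}{59 + i \sqrt{11}} - 111\right) 1630 = \left(-111 + \frac{1}{59 + i \sqrt{11}}\right) 1630 = -180930 + \frac{1630}{59 + i \sqrt{11}}$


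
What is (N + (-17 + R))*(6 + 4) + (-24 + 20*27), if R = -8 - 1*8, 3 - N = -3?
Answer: 246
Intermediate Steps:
N = 6 (N = 3 - 1*(-3) = 3 + 3 = 6)
R = -16 (R = -8 - 8 = -16)
(N + (-17 + R))*(6 + 4) + (-24 + 20*27) = (6 + (-17 - 16))*(6 + 4) + (-24 + 20*27) = (6 - 33)*10 + (-24 + 540) = -27*10 + 516 = -270 + 516 = 246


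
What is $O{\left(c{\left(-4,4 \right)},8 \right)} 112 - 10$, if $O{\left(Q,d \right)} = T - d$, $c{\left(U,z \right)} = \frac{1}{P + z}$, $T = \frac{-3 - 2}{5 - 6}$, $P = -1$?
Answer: $-346$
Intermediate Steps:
$T = 5$ ($T = - \frac{5}{-1} = \left(-5\right) \left(-1\right) = 5$)
$c{\left(U,z \right)} = \frac{1}{-1 + z}$
$O{\left(Q,d \right)} = 5 - d$
$O{\left(c{\left(-4,4 \right)},8 \right)} 112 - 10 = \left(5 - 8\right) 112 - 10 = \left(-3\right) 112 - 10 = -336 - 10 = -346$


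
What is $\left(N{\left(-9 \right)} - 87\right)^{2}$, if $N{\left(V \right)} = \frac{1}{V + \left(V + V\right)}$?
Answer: $\frac{5522500}{729} \approx 7575.4$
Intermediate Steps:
$N{\left(V \right)} = \frac{1}{3 V}$ ($N{\left(V \right)} = \frac{1}{V + 2 V} = \frac{1}{3 V}$)
$\left(N{\left(-9 \right)} - 87\right)^{2} = \left(\frac{1}{3 \left(-9\right)} - 87\right)^{2} = \left(\frac{1}{3} \left(- \frac{1}{9}\right) - 87\right)^{2} = \left(- \frac{1}{27} - 87\right)^{2} = \left(- \frac{2350}{27}\right)^{2} = \frac{5522500}{729}$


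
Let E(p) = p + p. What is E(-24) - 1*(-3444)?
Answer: 3396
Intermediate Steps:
E(p) = 2*p
E(-24) - 1*(-3444) = 2*(-24) - 1*(-3444) = -48 + 3444 = 3396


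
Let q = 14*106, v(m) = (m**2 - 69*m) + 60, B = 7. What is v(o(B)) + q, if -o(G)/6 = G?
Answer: 6206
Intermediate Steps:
o(G) = -6*G
v(m) = 60 + m**2 - 69*m
q = 1484
v(o(B)) + q = (60 + (-6*7)**2 - (-414)*7) + 1484 = (60 + (-42)**2 - 69*(-42)) + 1484 = (60 + 1764 + 2898) + 1484 = 4722 + 1484 = 6206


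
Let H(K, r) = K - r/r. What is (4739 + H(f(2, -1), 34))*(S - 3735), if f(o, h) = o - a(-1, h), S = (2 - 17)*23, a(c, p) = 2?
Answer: -19331040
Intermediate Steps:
S = -345 (S = -15*23 = -345)
f(o, h) = -2 + o (f(o, h) = o - 1*2 = o - 2 = -2 + o)
H(K, r) = -1 + K (H(K, r) = K - 1*1 = K - 1 = -1 + K)
(4739 + H(f(2, -1), 34))*(S - 3735) = (4739 + (-1 + (-2 + 2)))*(-345 - 3735) = (4739 + (-1 + 0))*(-4080) = (4739 - 1)*(-4080) = 4738*(-4080) = -19331040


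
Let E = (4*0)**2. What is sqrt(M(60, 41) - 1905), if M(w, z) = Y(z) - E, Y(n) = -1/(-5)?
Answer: 2*I*sqrt(11905)/5 ≈ 43.644*I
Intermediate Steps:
Y(n) = 1/5 (Y(n) = -1*(-1/5) = 1/5)
E = 0 (E = 0**2 = 0)
M(w, z) = 1/5 (M(w, z) = 1/5 - 1*0 = 1/5 + 0 = 1/5)
sqrt(M(60, 41) - 1905) = sqrt(1/5 - 1905) = sqrt(-9524/5) = 2*I*sqrt(11905)/5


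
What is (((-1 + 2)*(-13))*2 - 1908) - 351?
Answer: -2285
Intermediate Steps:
(((-1 + 2)*(-13))*2 - 1908) - 351 = ((1*(-13))*2 - 1908) - 351 = (-13*2 - 1908) - 351 = (-26 - 1908) - 351 = -1934 - 351 = -2285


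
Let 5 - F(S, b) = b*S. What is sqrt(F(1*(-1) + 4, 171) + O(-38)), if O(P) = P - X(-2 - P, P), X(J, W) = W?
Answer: 2*I*sqrt(127) ≈ 22.539*I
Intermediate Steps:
F(S, b) = 5 - S*b (F(S, b) = 5 - b*S = 5 - S*b)
O(P) = 0 (O(P) = P - P = 0)
sqrt(F(1*(-1) + 4, 171) + O(-38)) = sqrt((5 - 1*(1*(-1) + 4)*171) + 0) = sqrt((5 - 1*(-1 + 4)*171) + 0) = sqrt((5 - 1*3*171) + 0) = sqrt((5 - 513) + 0) = sqrt(-508 + 0) = sqrt(-508) = 2*I*sqrt(127)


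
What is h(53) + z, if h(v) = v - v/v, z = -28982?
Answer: -28930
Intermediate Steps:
h(v) = -1 + v (h(v) = v - 1*1 = v - 1 = -1 + v)
h(53) + z = (-1 + 53) - 28982 = 52 - 28982 = -28930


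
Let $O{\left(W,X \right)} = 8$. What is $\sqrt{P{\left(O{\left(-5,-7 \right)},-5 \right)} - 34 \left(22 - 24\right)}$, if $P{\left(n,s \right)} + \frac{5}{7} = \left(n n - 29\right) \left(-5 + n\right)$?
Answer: $\frac{3 \sqrt{938}}{7} \approx 13.126$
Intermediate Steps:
$P{\left(n,s \right)} = - \frac{5}{7} + \left(-29 + n^{2}\right) \left(-5 + n\right)$ ($P{\left(n,s \right)} = - \frac{5}{7} + \left(n n - 29\right) \left(-5 + n\right) = - \frac{5}{7} + \left(n^{2} - 29\right) \left(-5 + n\right) = - \frac{5}{7} + \left(-29 + n^{2}\right) \left(-5 + n\right)$)
$\sqrt{P{\left(O{\left(-5,-7 \right)},-5 \right)} - 34 \left(22 - 24\right)} = \sqrt{\left(\frac{1010}{7} + 8^{3} - 232 - 5 \cdot 8^{2}\right) - 34 \left(22 - 24\right)} = \sqrt{\left(\frac{1010}{7} + 512 - 232 - 320\right) - -68} = \sqrt{\left(\frac{1010}{7} + 512 - 232 - 320\right) + 68} = \sqrt{\frac{730}{7} + 68} = \sqrt{\frac{1206}{7}} = \frac{3 \sqrt{938}}{7}$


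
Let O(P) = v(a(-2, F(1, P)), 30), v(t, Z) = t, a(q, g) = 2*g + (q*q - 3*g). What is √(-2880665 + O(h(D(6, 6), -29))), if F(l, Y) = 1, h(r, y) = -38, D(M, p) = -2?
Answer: I*√2880662 ≈ 1697.3*I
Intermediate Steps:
a(q, g) = q² - g (a(q, g) = 2*g + (q² - 3*g) = q² - g)
O(P) = 3 (O(P) = (-2)² - 1*1 = 4 - 1 = 3)
√(-2880665 + O(h(D(6, 6), -29))) = √(-2880665 + 3) = √(-2880662) = I*√2880662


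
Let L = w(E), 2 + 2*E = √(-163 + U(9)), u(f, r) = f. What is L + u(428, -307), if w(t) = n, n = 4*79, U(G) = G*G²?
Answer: 744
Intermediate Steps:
U(G) = G³
E = -1 + √566/2 (E = -1 + √(-163 + 9³)/2 = -1 + √(-163 + 729)/2 = -1 + √566/2 ≈ 10.895)
n = 316
w(t) = 316
L = 316
L + u(428, -307) = 316 + 428 = 744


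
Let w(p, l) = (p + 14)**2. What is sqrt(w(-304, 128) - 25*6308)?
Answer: 40*I*sqrt(46) ≈ 271.29*I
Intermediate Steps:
w(p, l) = (14 + p)**2
sqrt(w(-304, 128) - 25*6308) = sqrt((14 - 304)**2 - 25*6308) = sqrt((-290)**2 - 157700) = sqrt(84100 - 157700) = sqrt(-73600) = 40*I*sqrt(46)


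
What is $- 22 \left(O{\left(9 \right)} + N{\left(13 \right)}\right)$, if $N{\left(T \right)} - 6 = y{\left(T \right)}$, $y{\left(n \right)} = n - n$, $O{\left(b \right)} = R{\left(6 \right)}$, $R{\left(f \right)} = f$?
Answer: $-264$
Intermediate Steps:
$O{\left(b \right)} = 6$
$y{\left(n \right)} = 0$
$N{\left(T \right)} = 6$ ($N{\left(T \right)} = 6 + 0 = 6$)
$- 22 \left(O{\left(9 \right)} + N{\left(13 \right)}\right) = - 22 \left(6 + 6\right) = \left(-22\right) 12 = -264$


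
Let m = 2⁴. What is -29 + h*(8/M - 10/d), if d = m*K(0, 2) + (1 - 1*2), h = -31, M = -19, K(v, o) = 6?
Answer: -241/19 ≈ -12.684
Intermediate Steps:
m = 16
d = 95 (d = 16*6 + (1 - 1*2) = 96 + (1 - 2) = 96 - 1 = 95)
-29 + h*(8/M - 10/d) = -29 - 31*(8/(-19) - 10/95) = -29 - 31*(8*(-1/19) - 10*1/95) = -29 - 31*(-8/19 - 2/19) = -29 - 31*(-10/19) = -29 + 310/19 = -241/19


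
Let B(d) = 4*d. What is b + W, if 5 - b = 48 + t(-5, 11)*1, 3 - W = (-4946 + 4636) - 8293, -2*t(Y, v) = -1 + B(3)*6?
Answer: 17197/2 ≈ 8598.5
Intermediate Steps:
t(Y, v) = -71/2 (t(Y, v) = -(-1 + (4*3)*6)/2 = -(-1 + 12*6)/2 = -(-1 + 72)/2 = -½*71 = -71/2)
W = 8606 (W = 3 - ((-4946 + 4636) - 8293) = 3 - (-310 - 8293) = 3 - 1*(-8603) = 3 + 8603 = 8606)
b = -15/2 (b = 5 - (48 - 71/2*1) = 5 - (48 - 71/2) = 5 - 1*25/2 = 5 - 25/2 = -15/2 ≈ -7.5000)
b + W = -15/2 + 8606 = 17197/2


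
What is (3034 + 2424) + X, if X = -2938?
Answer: 2520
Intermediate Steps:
(3034 + 2424) + X = (3034 + 2424) - 2938 = 5458 - 2938 = 2520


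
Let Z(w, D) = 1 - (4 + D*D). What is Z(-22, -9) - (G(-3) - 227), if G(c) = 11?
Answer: 132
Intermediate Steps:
Z(w, D) = -3 - D² (Z(w, D) = 1 - (4 + D²) = 1 + (-4 - D²) = -3 - D²)
Z(-22, -9) - (G(-3) - 227) = (-3 - 1*(-9)²) - (11 - 227) = (-3 - 1*81) - 1*(-216) = (-3 - 81) + 216 = -84 + 216 = 132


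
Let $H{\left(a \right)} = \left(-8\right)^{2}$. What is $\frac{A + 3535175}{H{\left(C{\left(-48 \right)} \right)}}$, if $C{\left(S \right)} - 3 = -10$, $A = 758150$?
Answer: $\frac{4293325}{64} \approx 67083.0$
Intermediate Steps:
$C{\left(S \right)} = -7$ ($C{\left(S \right)} = 3 - 10 = -7$)
$H{\left(a \right)} = 64$
$\frac{A + 3535175}{H{\left(C{\left(-48 \right)} \right)}} = \frac{758150 + 3535175}{64} = 4293325 \cdot \frac{1}{64} = \frac{4293325}{64}$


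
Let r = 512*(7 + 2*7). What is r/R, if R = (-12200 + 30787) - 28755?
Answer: -1344/1271 ≈ -1.0574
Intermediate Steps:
r = 10752 (r = 512*(7 + 14) = 512*21 = 10752)
R = -10168 (R = 18587 - 28755 = -10168)
r/R = 10752/(-10168) = 10752*(-1/10168) = -1344/1271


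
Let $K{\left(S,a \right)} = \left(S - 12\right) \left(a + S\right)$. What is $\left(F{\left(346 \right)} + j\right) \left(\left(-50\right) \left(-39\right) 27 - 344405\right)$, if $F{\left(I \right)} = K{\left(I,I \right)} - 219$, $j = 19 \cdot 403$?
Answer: $-69602823330$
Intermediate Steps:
$j = 7657$
$K{\left(S,a \right)} = \left(-12 + S\right) \left(S + a\right)$
$F{\left(I \right)} = -219 - 24 I + 2 I^{2}$ ($F{\left(I \right)} = \left(I^{2} - 12 I - 12 I + I I\right) - 219 = \left(I^{2} - 12 I - 12 I + I^{2}\right) - 219 = \left(- 24 I + 2 I^{2}\right) - 219 = -219 - 24 I + 2 I^{2}$)
$\left(F{\left(346 \right)} + j\right) \left(\left(-50\right) \left(-39\right) 27 - 344405\right) = \left(\left(-219 - 8304 + 2 \cdot 346^{2}\right) + 7657\right) \left(\left(-50\right) \left(-39\right) 27 - 344405\right) = \left(\left(-219 - 8304 + 2 \cdot 119716\right) + 7657\right) \left(1950 \cdot 27 - 344405\right) = \left(\left(-219 - 8304 + 239432\right) + 7657\right) \left(52650 - 344405\right) = \left(230909 + 7657\right) \left(-291755\right) = 238566 \left(-291755\right) = -69602823330$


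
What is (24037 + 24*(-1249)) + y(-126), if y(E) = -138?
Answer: -6077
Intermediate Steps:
(24037 + 24*(-1249)) + y(-126) = (24037 + 24*(-1249)) - 138 = (24037 - 29976) - 138 = -5939 - 138 = -6077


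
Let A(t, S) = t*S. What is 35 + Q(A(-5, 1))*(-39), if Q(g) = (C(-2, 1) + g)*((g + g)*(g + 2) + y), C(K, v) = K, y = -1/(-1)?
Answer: 8498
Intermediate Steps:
y = 1 (y = -1*(-1) = 1)
A(t, S) = S*t
Q(g) = (1 + 2*g*(2 + g))*(-2 + g) (Q(g) = (-2 + g)*((g + g)*(g + 2) + 1) = (-2 + g)*((2*g)*(2 + g) + 1) = (-2 + g)*(2*g*(2 + g) + 1) = (-2 + g)*(1 + 2*g*(2 + g)) = (1 + 2*g*(2 + g))*(-2 + g))
35 + Q(A(-5, 1))*(-39) = 35 + (-2 - 7*(-5) + 2*(1*(-5))**3)*(-39) = 35 + (-2 - 7*(-5) + 2*(-5)**3)*(-39) = 35 + (-2 + 35 + 2*(-125))*(-39) = 35 + (-2 + 35 - 250)*(-39) = 35 - 217*(-39) = 35 + 8463 = 8498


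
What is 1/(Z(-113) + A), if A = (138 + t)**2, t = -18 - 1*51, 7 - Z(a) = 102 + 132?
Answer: 1/4534 ≈ 0.00022056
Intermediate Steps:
Z(a) = -227 (Z(a) = 7 - (102 + 132) = 7 - 1*234 = 7 - 234 = -227)
t = -69 (t = -18 - 51 = -69)
A = 4761 (A = (138 - 69)**2 = 69**2 = 4761)
1/(Z(-113) + A) = 1/(-227 + 4761) = 1/4534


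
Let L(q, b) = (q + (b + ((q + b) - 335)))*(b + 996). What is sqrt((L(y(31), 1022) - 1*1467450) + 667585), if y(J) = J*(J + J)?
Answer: sqrt(10406089) ≈ 3225.8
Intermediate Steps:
y(J) = 2*J**2 (y(J) = J*(2*J) = 2*J**2)
L(q, b) = (996 + b)*(-335 + 2*b + 2*q) (L(q, b) = (q + (b + ((b + q) - 335)))*(996 + b) = (q + (b + (-335 + b + q)))*(996 + b) = (q + (-335 + q + 2*b))*(996 + b) = (-335 + 2*b + 2*q)*(996 + b) = (996 + b)*(-335 + 2*b + 2*q))
sqrt((L(y(31), 1022) - 1*1467450) + 667585) = sqrt(((-333660 + 2*1022**2 + 1657*1022 + 1992*(2*31**2) + 2*1022*(2*31**2)) - 1*1467450) + 667585) = sqrt(((-333660 + 2*1044484 + 1693454 + 1992*(2*961) + 2*1022*(2*961)) - 1467450) + 667585) = sqrt(((-333660 + 2088968 + 1693454 + 1992*1922 + 2*1022*1922) - 1467450) + 667585) = sqrt(((-333660 + 2088968 + 1693454 + 3828624 + 3928568) - 1467450) + 667585) = sqrt((11205954 - 1467450) + 667585) = sqrt(9738504 + 667585) = sqrt(10406089)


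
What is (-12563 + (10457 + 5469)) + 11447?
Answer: 14810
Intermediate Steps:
(-12563 + (10457 + 5469)) + 11447 = (-12563 + 15926) + 11447 = 3363 + 11447 = 14810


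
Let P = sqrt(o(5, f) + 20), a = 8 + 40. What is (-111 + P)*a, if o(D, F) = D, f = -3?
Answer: -5088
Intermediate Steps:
a = 48
P = 5 (P = sqrt(5 + 20) = sqrt(25) = 5)
(-111 + P)*a = (-111 + 5)*48 = -106*48 = -5088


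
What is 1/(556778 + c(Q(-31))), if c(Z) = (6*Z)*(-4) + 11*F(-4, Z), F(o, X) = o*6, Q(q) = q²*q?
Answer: 1/1271498 ≈ 7.8647e-7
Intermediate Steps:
Q(q) = q³
F(o, X) = 6*o
c(Z) = -264 - 24*Z (c(Z) = (6*Z)*(-4) + 11*(6*(-4)) = -24*Z + 11*(-24) = -24*Z - 264 = -264 - 24*Z)
1/(556778 + c(Q(-31))) = 1/(556778 + (-264 - 24*(-31)³)) = 1/(556778 + (-264 - 24*(-29791))) = 1/(556778 + (-264 + 714984)) = 1/(556778 + 714720) = 1/1271498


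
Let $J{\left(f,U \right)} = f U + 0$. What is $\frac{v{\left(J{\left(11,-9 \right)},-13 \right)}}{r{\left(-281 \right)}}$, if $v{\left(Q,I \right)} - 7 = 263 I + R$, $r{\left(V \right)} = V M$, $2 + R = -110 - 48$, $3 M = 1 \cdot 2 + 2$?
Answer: $\frac{2679}{281} \approx 9.5338$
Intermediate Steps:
$J{\left(f,U \right)} = U f$ ($J{\left(f,U \right)} = U f + 0 = U f$)
$M = \frac{4}{3}$ ($M = \frac{1 \cdot 2 + 2}{3} = \frac{2 + 2}{3} = \frac{1}{3} \cdot 4 = \frac{4}{3} \approx 1.3333$)
$R = -160$ ($R = -2 - 158 = -160$)
$r{\left(V \right)} = \frac{4 V}{3}$ ($r{\left(V \right)} = V \frac{4}{3} = \frac{4 V}{3}$)
$v{\left(Q,I \right)} = -153 + 263 I$ ($v{\left(Q,I \right)} = 7 + \left(263 I - 160\right) = 7 + \left(-160 + 263 I\right) = -153 + 263 I$)
$\frac{v{\left(J{\left(11,-9 \right)},-13 \right)}}{r{\left(-281 \right)}} = \frac{-153 + 263 \left(-13\right)}{\frac{4}{3} \left(-281\right)} = \frac{-153 - 3419}{- \frac{1124}{3}} = \left(-3572\right) \left(- \frac{3}{1124}\right) = \frac{2679}{281}$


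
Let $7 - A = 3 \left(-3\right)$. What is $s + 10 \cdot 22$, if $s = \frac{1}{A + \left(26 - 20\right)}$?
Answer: $\frac{4841}{22} \approx 220.05$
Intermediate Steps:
$A = 16$ ($A = 7 - 3 \left(-3\right) = 7 - -9 = 7 + 9 = 16$)
$s = \frac{1}{22}$ ($s = \frac{1}{16 + \left(26 - 20\right)} = \frac{1}{16 + 6} = \frac{1}{22} \approx 0.045455$)
$s + 10 \cdot 22 = \frac{1}{22} + 10 \cdot 22 = \frac{1}{22} + 220 = \frac{4841}{22}$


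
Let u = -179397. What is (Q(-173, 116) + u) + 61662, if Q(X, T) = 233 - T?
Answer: -117618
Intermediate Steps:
(Q(-173, 116) + u) + 61662 = ((233 - 1*116) - 179397) + 61662 = ((233 - 116) - 179397) + 61662 = (117 - 179397) + 61662 = -179280 + 61662 = -117618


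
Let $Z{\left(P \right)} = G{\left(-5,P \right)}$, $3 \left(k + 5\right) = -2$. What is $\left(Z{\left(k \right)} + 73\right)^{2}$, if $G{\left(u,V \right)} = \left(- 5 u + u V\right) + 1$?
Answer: $\frac{145924}{9} \approx 16214.0$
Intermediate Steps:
$G{\left(u,V \right)} = 1 - 5 u + V u$ ($G{\left(u,V \right)} = \left(- 5 u + V u\right) + 1 = 1 - 5 u + V u$)
$k = - \frac{17}{3}$ ($k = -5 + \frac{1}{3} \left(-2\right) = -5 - \frac{2}{3} = - \frac{17}{3} \approx -5.6667$)
$Z{\left(P \right)} = 26 - 5 P$ ($Z{\left(P \right)} = 1 - -25 + P \left(-5\right) = 1 + 25 - 5 P = 26 - 5 P$)
$\left(Z{\left(k \right)} + 73\right)^{2} = \left(\left(26 - - \frac{85}{3}\right) + 73\right)^{2} = \left(\left(26 + \frac{85}{3}\right) + 73\right)^{2} = \left(\frac{163}{3} + 73\right)^{2} = \left(\frac{382}{3}\right)^{2} = \frac{145924}{9}$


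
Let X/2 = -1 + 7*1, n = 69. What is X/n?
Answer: 4/23 ≈ 0.17391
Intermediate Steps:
X = 12 (X = 2*(-1 + 7*1) = 2*(-1 + 7) = 2*6 = 12)
X/n = 12/69 = 12*(1/69) = 4/23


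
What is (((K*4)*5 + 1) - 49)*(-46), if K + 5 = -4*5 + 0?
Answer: 25208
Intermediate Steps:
K = -25 (K = -5 + (-4*5 + 0) = -5 + (-20 + 0) = -5 - 20 = -25)
(((K*4)*5 + 1) - 49)*(-46) = ((-25*4*5 + 1) - 49)*(-46) = ((-100*5 + 1) - 49)*(-46) = ((-500 + 1) - 49)*(-46) = (-499 - 49)*(-46) = -548*(-46) = 25208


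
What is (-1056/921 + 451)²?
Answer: 19072991025/94249 ≈ 2.0237e+5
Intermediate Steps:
(-1056/921 + 451)² = (-1056*1/921 + 451)² = (-352/307 + 451)² = (138105/307)² = 19072991025/94249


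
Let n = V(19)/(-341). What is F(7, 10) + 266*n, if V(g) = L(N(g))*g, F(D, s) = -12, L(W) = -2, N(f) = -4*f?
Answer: 6016/341 ≈ 17.642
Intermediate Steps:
V(g) = -2*g
n = 38/341 (n = -2*19/(-341) = -38*(-1/341) = 38/341 ≈ 0.11144)
F(7, 10) + 266*n = -12 + 266*(38/341) = -12 + 10108/341 = 6016/341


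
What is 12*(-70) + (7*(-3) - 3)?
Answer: -864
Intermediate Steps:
12*(-70) + (7*(-3) - 3) = -840 + (-21 - 3) = -840 - 24 = -864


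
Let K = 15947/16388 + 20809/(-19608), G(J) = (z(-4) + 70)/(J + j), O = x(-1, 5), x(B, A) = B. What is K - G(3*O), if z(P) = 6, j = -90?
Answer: 1815576743/2490353256 ≈ 0.72904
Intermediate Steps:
O = -1
G(J) = 76/(-90 + J) (G(J) = (6 + 70)/(J - 90) = 76/(-90 + J))
K = -7082279/80333976 (K = 15947*(1/16388) + 20809*(-1/19608) = 15947/16388 - 20809/19608 = -7082279/80333976 ≈ -0.088160)
K - G(3*O) = -7082279/80333976 - 76/(-90 + 3*(-1)) = -7082279/80333976 - 76/(-90 - 3) = -7082279/80333976 - 76/(-93) = -7082279/80333976 - 76*(-1)/93 = -7082279/80333976 - 1*(-76/93) = -7082279/80333976 + 76/93 = 1815576743/2490353256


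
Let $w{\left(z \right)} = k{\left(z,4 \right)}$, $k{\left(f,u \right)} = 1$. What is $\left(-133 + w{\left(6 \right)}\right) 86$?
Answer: $-11352$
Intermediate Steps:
$w{\left(z \right)} = 1$
$\left(-133 + w{\left(6 \right)}\right) 86 = \left(-133 + 1\right) 86 = \left(-132\right) 86 = -11352$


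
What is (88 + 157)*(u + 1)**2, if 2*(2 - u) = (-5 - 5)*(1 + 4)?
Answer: 192080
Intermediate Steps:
u = 27 (u = 2 - (-5 - 5)*(1 + 4)/2 = 2 - (-5)*5 = 2 - 1/2*(-50) = 2 + 25 = 27)
(88 + 157)*(u + 1)**2 = (88 + 157)*(27 + 1)**2 = 245*28**2 = 245*784 = 192080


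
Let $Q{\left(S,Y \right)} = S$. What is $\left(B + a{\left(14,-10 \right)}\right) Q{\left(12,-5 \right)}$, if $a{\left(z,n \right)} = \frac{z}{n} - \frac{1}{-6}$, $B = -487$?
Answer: $- \frac{29294}{5} \approx -5858.8$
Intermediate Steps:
$a{\left(z,n \right)} = \frac{1}{6} + \frac{z}{n}$ ($a{\left(z,n \right)} = \frac{z}{n} - - \frac{1}{6} = \frac{z}{n} + \frac{1}{6} = \frac{1}{6} + \frac{z}{n}$)
$\left(B + a{\left(14,-10 \right)}\right) Q{\left(12,-5 \right)} = \left(-487 + \frac{14 + \frac{1}{6} \left(-10\right)}{-10}\right) 12 = \left(-487 - \frac{14 - \frac{5}{3}}{10}\right) 12 = \left(-487 - \frac{37}{30}\right) 12 = \left(- \frac{14647}{30}\right) 12 = - \frac{29294}{5}$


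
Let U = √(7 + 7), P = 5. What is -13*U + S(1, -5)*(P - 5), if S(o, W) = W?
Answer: -13*√14 ≈ -48.642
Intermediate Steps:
U = √14 ≈ 3.7417
-13*U + S(1, -5)*(P - 5) = -13*√14 - 5*(5 - 5) = -13*√14 - 5*0 = -13*√14 + 0 = -13*√14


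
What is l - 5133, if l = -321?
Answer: -5454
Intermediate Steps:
l - 5133 = -321 - 5133 = -5454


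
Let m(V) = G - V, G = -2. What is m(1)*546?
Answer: -1638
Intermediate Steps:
m(V) = -2 - V
m(1)*546 = (-2 - 1*1)*546 = (-2 - 1)*546 = -3*546 = -1638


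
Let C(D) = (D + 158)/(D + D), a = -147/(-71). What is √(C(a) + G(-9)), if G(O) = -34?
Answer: 37*√6/42 ≈ 2.1579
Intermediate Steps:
a = 147/71 (a = -147*(-1/71) = 147/71 ≈ 2.0704)
C(D) = (158 + D)/(2*D) (C(D) = (158 + D)/((2*D)) = (158 + D)*(1/(2*D)) = (158 + D)/(2*D))
√(C(a) + G(-9)) = √((158 + 147/71)/(2*(147/71)) - 34) = √((½)*(71/147)*(11365/71) - 34) = √(11365/294 - 34) = √(1369/294) = 37*√6/42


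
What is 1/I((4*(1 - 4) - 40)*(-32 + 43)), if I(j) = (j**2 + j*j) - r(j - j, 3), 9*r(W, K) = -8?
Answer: 9/5889320 ≈ 1.5282e-6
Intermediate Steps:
r(W, K) = -8/9 (r(W, K) = (1/9)*(-8) = -8/9)
I(j) = 8/9 + 2*j**2 (I(j) = (j**2 + j*j) - 1*(-8/9) = (j**2 + j**2) + 8/9 = 2*j**2 + 8/9 = 8/9 + 2*j**2)
1/I((4*(1 - 4) - 40)*(-32 + 43)) = 1/(8/9 + 2*((4*(1 - 4) - 40)*(-32 + 43))**2) = 1/(8/9 + 2*((4*(-3) - 40)*11)**2) = 1/(8/9 + 2*((-12 - 40)*11)**2) = 1/(8/9 + 2*(-52*11)**2) = 1/(8/9 + 2*(-572)**2) = 1/(8/9 + 2*327184) = 1/(8/9 + 654368) = 1/(5889320/9) = 9/5889320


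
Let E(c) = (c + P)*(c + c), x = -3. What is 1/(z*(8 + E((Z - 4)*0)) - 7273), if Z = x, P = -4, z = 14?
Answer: -1/7161 ≈ -0.00013965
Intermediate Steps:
Z = -3
E(c) = 2*c*(-4 + c) (E(c) = (c - 4)*(c + c) = (-4 + c)*(2*c) = 2*c*(-4 + c))
1/(z*(8 + E((Z - 4)*0)) - 7273) = 1/(14*(8 + 2*((-3 - 4)*0)*(-4 + (-3 - 4)*0)) - 7273) = 1/(14*(8 + 2*(-7*0)*(-4 - 7*0)) - 7273) = 1/(14*(8 + 2*0*(-4 + 0)) - 7273) = 1/(14*(8 + 2*0*(-4)) - 7273) = 1/(14*(8 + 0) - 7273) = 1/(14*8 - 7273) = 1/(112 - 7273) = 1/(-7161) = -1/7161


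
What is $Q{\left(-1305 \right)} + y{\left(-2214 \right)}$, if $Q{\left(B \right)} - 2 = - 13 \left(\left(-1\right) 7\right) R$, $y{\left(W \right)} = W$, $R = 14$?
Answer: $-938$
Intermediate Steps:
$Q{\left(B \right)} = 1276$ ($Q{\left(B \right)} = 2 + - 13 \left(\left(-1\right) 7\right) 14 = 2 + \left(-13\right) \left(-7\right) 14 = 2 + 91 \cdot 14 = 2 + 1274 = 1276$)
$Q{\left(-1305 \right)} + y{\left(-2214 \right)} = 1276 - 2214 = -938$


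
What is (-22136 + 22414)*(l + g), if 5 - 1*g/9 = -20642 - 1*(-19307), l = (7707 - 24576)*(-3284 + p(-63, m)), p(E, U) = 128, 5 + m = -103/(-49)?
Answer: 14803673472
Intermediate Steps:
m = -142/49 (m = -5 - 103/(-49) = -5 - 103*(-1/49) = -5 + 103/49 = -142/49 ≈ -2.8980)
l = 53238564 (l = (7707 - 24576)*(-3284 + 128) = -16869*(-3156) = 53238564)
g = 12060 (g = 45 - 9*(-20642 - 1*(-19307)) = 45 - 9*(-20642 + 19307) = 45 - 9*(-1335) = 45 + 12015 = 12060)
(-22136 + 22414)*(l + g) = (-22136 + 22414)*(53238564 + 12060) = 278*53250624 = 14803673472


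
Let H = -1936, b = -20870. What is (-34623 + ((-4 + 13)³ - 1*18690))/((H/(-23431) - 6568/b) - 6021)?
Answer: 4285639557080/490684104207 ≈ 8.7340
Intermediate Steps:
(-34623 + ((-4 + 13)³ - 1*18690))/((H/(-23431) - 6568/b) - 6021) = (-34623 + ((-4 + 13)³ - 1*18690))/((-1936/(-23431) - 6568/(-20870)) - 6021) = (-34623 + (9³ - 18690))/((-1936*(-1/23431) - 6568*(-1/20870)) - 6021) = (-34623 + (729 - 18690))/((1936/23431 + 3284/10435) - 6021) = (-34623 - 17961)/(97149564/244502485 - 6021) = -52584/(-1472052312621/244502485) = -52584*(-244502485/1472052312621) = 4285639557080/490684104207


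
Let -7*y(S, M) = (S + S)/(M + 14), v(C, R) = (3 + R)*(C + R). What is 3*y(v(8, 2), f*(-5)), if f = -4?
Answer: -150/119 ≈ -1.2605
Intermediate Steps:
y(S, M) = -2*S/(7*(14 + M)) (y(S, M) = -(S + S)/(7*(M + 14)) = -2*S/(7*(14 + M)))
3*y(v(8, 2), f*(-5)) = 3*(-2*(2² + 3*8 + 3*2 + 8*2)/(98 + 7*(-4*(-5)))) = 3*(-2*(4 + 24 + 6 + 16)/(98 + 7*20)) = 3*(-2*50/(98 + 140)) = 3*(-2*50/238) = 3*(-2*50*1/238) = 3*(-50/119) = -150/119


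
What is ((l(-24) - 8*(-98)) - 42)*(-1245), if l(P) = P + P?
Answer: -864030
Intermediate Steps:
l(P) = 2*P
((l(-24) - 8*(-98)) - 42)*(-1245) = ((2*(-24) - 8*(-98)) - 42)*(-1245) = ((-48 - 1*(-784)) - 42)*(-1245) = ((-48 + 784) - 42)*(-1245) = (736 - 42)*(-1245) = 694*(-1245) = -864030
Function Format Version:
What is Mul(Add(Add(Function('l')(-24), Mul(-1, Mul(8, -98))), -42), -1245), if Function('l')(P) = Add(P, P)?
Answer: -864030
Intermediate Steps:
Function('l')(P) = Mul(2, P)
Mul(Add(Add(Function('l')(-24), Mul(-1, Mul(8, -98))), -42), -1245) = Mul(Add(Add(Mul(2, -24), Mul(-1, Mul(8, -98))), -42), -1245) = Mul(Add(Add(-48, Mul(-1, -784)), -42), -1245) = Mul(Add(Add(-48, 784), -42), -1245) = Mul(Add(736, -42), -1245) = Mul(694, -1245) = -864030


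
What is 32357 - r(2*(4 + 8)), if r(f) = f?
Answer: 32333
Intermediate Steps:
32357 - r(2*(4 + 8)) = 32357 - 2*(4 + 8) = 32357 - 2*12 = 32357 - 1*24 = 32357 - 24 = 32333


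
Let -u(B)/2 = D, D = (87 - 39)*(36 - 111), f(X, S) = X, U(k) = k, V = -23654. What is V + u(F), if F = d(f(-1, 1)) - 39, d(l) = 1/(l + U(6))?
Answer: -16454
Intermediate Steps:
D = -3600 (D = 48*(-75) = -3600)
d(l) = 1/(6 + l) (d(l) = 1/(l + 6) = 1/(6 + l))
F = -194/5 (F = 1/(6 - 1) - 39 = 1/5 - 39 = -194/5 ≈ -38.800)
u(B) = 7200 (u(B) = -2*(-3600) = 7200)
V + u(F) = -23654 + 7200 = -16454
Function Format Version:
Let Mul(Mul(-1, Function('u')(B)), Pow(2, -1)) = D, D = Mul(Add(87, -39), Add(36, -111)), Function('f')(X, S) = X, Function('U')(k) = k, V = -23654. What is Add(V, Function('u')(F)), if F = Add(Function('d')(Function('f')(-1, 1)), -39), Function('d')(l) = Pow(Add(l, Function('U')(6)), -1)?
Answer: -16454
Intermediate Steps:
D = -3600 (D = Mul(48, -75) = -3600)
Function('d')(l) = Pow(Add(6, l), -1) (Function('d')(l) = Pow(Add(l, 6), -1) = Pow(Add(6, l), -1))
F = Rational(-194, 5) (F = Add(Pow(Add(6, -1), -1), -39) = Add(Pow(5, -1), -39) = Add(Rational(1, 5), -39) = Rational(-194, 5) ≈ -38.800)
Function('u')(B) = 7200 (Function('u')(B) = Mul(-2, -3600) = 7200)
Add(V, Function('u')(F)) = Add(-23654, 7200) = -16454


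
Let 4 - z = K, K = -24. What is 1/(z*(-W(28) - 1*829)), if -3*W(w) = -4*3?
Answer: -1/23324 ≈ -4.2874e-5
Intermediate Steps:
W(w) = 4 (W(w) = -(-4)*3/3 = -1/3*(-12) = 4)
z = 28 (z = 4 - 1*(-24) = 4 + 24 = 28)
1/(z*(-W(28) - 1*829)) = 1/(28*(-1*4 - 1*829)) = 1/(28*(-4 - 829)) = 1/(28*(-833)) = 1/(-23324) = -1/23324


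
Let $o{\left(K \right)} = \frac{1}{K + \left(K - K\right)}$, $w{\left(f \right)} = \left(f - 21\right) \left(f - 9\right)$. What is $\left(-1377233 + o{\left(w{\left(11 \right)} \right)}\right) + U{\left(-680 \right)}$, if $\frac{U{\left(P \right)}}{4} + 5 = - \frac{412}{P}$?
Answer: $- \frac{468265213}{340} \approx -1.3773 \cdot 10^{6}$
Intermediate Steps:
$U{\left(P \right)} = -20 - \frac{1648}{P}$ ($U{\left(P \right)} = -20 + 4 \left(- \frac{412}{P}\right) = -20 - \frac{1648}{P}$)
$w{\left(f \right)} = \left(-21 + f\right) \left(-9 + f\right)$
$o{\left(K \right)} = \frac{1}{K}$ ($o{\left(K \right)} = \frac{1}{K + 0} = \frac{1}{K}$)
$\left(-1377233 + o{\left(w{\left(11 \right)} \right)}\right) + U{\left(-680 \right)} = \left(-1377233 + \frac{1}{189 + 11^{2} - 330}\right) - \left(20 + \frac{1648}{-680}\right) = \left(-1377233 + \frac{1}{189 + 121 - 330}\right) - \frac{1494}{85} = \left(-1377233 + \frac{1}{-20}\right) + \left(-20 + \frac{206}{85}\right) = \left(-1377233 - \frac{1}{20}\right) - \frac{1494}{85} = - \frac{27544661}{20} - \frac{1494}{85} = - \frac{468265213}{340}$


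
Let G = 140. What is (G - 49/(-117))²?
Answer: 269912041/13689 ≈ 19717.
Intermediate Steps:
(G - 49/(-117))² = (140 - 49/(-117))² = (140 - 49*(-1/117))² = (140 + 49/117)² = (16429/117)² = 269912041/13689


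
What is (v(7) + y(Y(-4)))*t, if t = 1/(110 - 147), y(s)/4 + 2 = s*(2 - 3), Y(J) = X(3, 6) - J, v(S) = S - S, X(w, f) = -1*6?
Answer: 0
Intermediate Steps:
X(w, f) = -6
v(S) = 0
Y(J) = -6 - J
y(s) = -8 - 4*s (y(s) = -8 + 4*(s*(2 - 3)) = -8 + 4*(s*(-1)) = -8 + 4*(-s) = -8 - 4*s)
t = -1/37 (t = 1/(-37) = -1/37 ≈ -0.027027)
(v(7) + y(Y(-4)))*t = (0 + (-8 - 4*(-6 - 1*(-4))))*(-1/37) = (0 + (-8 - 4*(-6 + 4)))*(-1/37) = (0 + (-8 - 4*(-2)))*(-1/37) = (0 + (-8 + 8))*(-1/37) = (0 + 0)*(-1/37) = 0*(-1/37) = 0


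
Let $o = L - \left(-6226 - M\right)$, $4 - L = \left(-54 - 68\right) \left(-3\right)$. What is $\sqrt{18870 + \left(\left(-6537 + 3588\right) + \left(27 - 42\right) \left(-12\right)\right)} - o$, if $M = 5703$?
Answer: $-11567 + 3 \sqrt{1789} \approx -11440.0$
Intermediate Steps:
$L = -362$ ($L = 4 - \left(-54 - 68\right) \left(-3\right) = 4 - \left(-122\right) \left(-3\right) = 4 - 366 = -362$)
$o = 11567$ ($o = -362 - \left(-6226 - 5703\right) = -362 - -11929 = -362 + 11929 = 11567$)
$\sqrt{18870 + \left(\left(-6537 + 3588\right) + \left(27 - 42\right) \left(-12\right)\right)} - o = \sqrt{18870 + \left(\left(-6537 + 3588\right) + \left(27 - 42\right) \left(-12\right)\right)} - 11567 = \sqrt{18870 - 2769} - 11567 = \sqrt{16101} - 11567 = 3 \sqrt{1789} - 11567 = -11567 + 3 \sqrt{1789}$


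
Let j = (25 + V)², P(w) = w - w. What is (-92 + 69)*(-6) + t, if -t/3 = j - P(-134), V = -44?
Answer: -945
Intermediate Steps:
P(w) = 0
j = 361 (j = (25 - 44)² = (-19)² = 361)
t = -1083 (t = -3*(361 - 1*0) = -3*(361 + 0) = -3*361 = -1083)
(-92 + 69)*(-6) + t = (-92 + 69)*(-6) - 1083 = -23*(-6) - 1083 = 138 - 1083 = -945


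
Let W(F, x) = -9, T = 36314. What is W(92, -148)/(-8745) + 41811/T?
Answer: 121988007/105855310 ≈ 1.1524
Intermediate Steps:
W(92, -148)/(-8745) + 41811/T = -9/(-8745) + 41811/36314 = -9*(-1/8745) + 41811*(1/36314) = 3/2915 + 41811/36314 = 121988007/105855310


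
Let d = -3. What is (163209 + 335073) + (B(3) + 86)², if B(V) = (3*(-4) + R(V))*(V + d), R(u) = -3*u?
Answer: 505678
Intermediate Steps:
B(V) = (-12 - 3*V)*(-3 + V) (B(V) = (3*(-4) - 3*V)*(V - 3) = (-12 - 3*V)*(-3 + V))
(163209 + 335073) + (B(3) + 86)² = (163209 + 335073) + ((36 - 3*3 - 3*3²) + 86)² = 498282 + ((36 - 9 - 3*9) + 86)² = 498282 + ((36 - 9 - 27) + 86)² = 498282 + (0 + 86)² = 498282 + 86² = 498282 + 7396 = 505678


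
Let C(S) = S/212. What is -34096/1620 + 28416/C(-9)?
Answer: -271097164/405 ≈ -6.6938e+5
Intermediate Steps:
C(S) = S/212 (C(S) = S*(1/212) = S/212)
-34096/1620 + 28416/C(-9) = -34096/1620 + 28416/(((1/212)*(-9))) = -34096*1/1620 + 28416/(-9/212) = -8524/405 + 28416*(-212/9) = -8524/405 - 2008064/3 = -271097164/405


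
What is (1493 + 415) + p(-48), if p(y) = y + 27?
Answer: 1887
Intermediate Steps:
p(y) = 27 + y
(1493 + 415) + p(-48) = (1493 + 415) + (27 - 48) = 1908 - 21 = 1887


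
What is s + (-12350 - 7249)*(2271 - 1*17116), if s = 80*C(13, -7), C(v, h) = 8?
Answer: 290947795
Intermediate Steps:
s = 640 (s = 80*8 = 640)
s + (-12350 - 7249)*(2271 - 1*17116) = 640 + (-12350 - 7249)*(2271 - 1*17116) = 640 - 19599*(2271 - 17116) = 640 - 19599*(-14845) = 640 + 290947155 = 290947795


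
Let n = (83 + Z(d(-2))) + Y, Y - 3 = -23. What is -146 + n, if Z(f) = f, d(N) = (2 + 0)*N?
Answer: -87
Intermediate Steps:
d(N) = 2*N
Y = -20 (Y = 3 - 23 = -20)
n = 59 (n = (83 + 2*(-2)) - 20 = (83 - 4) - 20 = 79 - 20 = 59)
-146 + n = -146 + 59 = -87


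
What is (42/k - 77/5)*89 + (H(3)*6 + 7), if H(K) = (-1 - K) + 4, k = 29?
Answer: -179032/145 ≈ -1234.7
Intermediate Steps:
H(K) = 3 - K
(42/k - 77/5)*89 + (H(3)*6 + 7) = (42/29 - 77/5)*89 + ((3 - 1*3)*6 + 7) = (42*(1/29) - 77*1/5)*89 + ((3 - 3)*6 + 7) = (42/29 - 77/5)*89 + (0*6 + 7) = -2023/145*89 + (0 + 7) = -180047/145 + 7 = -179032/145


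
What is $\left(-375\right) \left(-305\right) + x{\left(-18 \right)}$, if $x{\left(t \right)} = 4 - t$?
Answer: $114397$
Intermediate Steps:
$\left(-375\right) \left(-305\right) + x{\left(-18 \right)} = \left(-375\right) \left(-305\right) + \left(4 - -18\right) = 114375 + \left(4 + 18\right) = 114375 + 22 = 114397$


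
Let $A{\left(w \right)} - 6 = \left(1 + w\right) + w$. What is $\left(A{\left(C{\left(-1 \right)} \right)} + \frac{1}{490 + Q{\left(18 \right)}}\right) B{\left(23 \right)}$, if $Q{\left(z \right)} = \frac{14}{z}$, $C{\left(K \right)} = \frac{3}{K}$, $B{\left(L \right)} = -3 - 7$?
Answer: $- \frac{44260}{4417} \approx -10.02$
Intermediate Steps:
$B{\left(L \right)} = -10$ ($B{\left(L \right)} = -3 - 7 = -10$)
$A{\left(w \right)} = 7 + 2 w$ ($A{\left(w \right)} = 6 + \left(\left(1 + w\right) + w\right) = 6 + \left(1 + 2 w\right) = 7 + 2 w$)
$\left(A{\left(C{\left(-1 \right)} \right)} + \frac{1}{490 + Q{\left(18 \right)}}\right) B{\left(23 \right)} = \left(\left(7 + 2 \frac{3}{-1}\right) + \frac{1}{490 + \frac{14}{18}}\right) \left(-10\right) = \left(\left(7 + 2 \cdot 3 \left(-1\right)\right) + \frac{1}{490 + 14 \cdot \frac{1}{18}}\right) \left(-10\right) = \left(\left(7 + 2 \left(-3\right)\right) + \frac{1}{490 + \frac{7}{9}}\right) \left(-10\right) = \left(\left(7 - 6\right) + \frac{1}{\frac{4417}{9}}\right) \left(-10\right) = \left(1 + \frac{9}{4417}\right) \left(-10\right) = \frac{4426}{4417} \left(-10\right) = - \frac{44260}{4417}$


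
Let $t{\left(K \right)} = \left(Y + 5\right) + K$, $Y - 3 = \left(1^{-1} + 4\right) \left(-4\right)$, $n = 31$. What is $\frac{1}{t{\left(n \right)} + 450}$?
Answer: $\frac{1}{469} \approx 0.0021322$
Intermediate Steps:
$Y = -17$ ($Y = 3 + \left(1^{-1} + 4\right) \left(-4\right) = 3 + \left(1 + 4\right) \left(-4\right) = 3 + 5 \left(-4\right) = 3 - 20 = -17$)
$t{\left(K \right)} = -12 + K$ ($t{\left(K \right)} = \left(-17 + 5\right) + K = -12 + K$)
$\frac{1}{t{\left(n \right)} + 450} = \frac{1}{\left(-12 + 31\right) + 450} = \frac{1}{19 + 450} = \frac{1}{469}$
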